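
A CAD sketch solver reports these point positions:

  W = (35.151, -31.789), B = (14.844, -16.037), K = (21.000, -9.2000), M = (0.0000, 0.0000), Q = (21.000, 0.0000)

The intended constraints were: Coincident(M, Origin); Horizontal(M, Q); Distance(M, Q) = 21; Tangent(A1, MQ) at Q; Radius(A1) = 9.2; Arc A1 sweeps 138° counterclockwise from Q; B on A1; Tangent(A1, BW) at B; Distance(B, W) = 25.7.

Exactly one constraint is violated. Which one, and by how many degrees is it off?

Tangent(A1, BW) at B — off by 4.20°.

M = (0.00, 0.00) ✓; M.y = 0.00, Q.y = 0.00 ✓; |MQ| = 21.00 ✓; ∠(KQ, QM) = 90.00° ✓; |KQ| = 9.200 ✓; bearing(K→B) − bearing(K→Q) = 138.0° ✓; |KB| = 9.200 ✓; ∠(KB, BW) = 85.80° ✗; |BW| = 25.70 ✓.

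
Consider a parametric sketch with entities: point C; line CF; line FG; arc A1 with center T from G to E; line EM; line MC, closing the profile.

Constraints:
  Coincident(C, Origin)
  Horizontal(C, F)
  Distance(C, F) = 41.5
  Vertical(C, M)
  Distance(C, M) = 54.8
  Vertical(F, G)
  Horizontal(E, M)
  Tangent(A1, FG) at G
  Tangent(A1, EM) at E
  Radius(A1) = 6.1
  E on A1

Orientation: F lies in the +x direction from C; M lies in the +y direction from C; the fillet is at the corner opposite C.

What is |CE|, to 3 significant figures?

65.2

C is at the origin; CF is horizontal with |CF| = 41.5 and F on the +x side, so F = (41.5, 0.00). C and M share the same x with |CM| = 54.8 and M on the +y side, so M = (0.00, 54.8). The virtual corner opposite C is at (41.5, 54.8). The tangent condition forces TG to be normal to FG and tangency of A1 to EM means the radius TE is perpendicular to EM, with radius 6.1, so the center T sits 6.1 in from both sides at T = (35.4, 48.7). That places the tangent points at G = (41.5, 48.7) on FG and E = (35.4, 54.8) on EM. Then |CE| = |E − C| = 65.2.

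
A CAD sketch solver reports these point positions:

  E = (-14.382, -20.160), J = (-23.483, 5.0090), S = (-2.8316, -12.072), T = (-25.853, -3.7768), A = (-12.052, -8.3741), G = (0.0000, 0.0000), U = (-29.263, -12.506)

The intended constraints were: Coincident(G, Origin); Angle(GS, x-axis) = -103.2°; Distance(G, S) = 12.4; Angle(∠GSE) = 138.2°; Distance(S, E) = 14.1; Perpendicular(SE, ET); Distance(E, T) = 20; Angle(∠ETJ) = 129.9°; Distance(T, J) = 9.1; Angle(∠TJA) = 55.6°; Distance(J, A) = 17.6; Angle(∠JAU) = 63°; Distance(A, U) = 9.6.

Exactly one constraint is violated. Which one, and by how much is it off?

Distance(A, U) = 9.6 — off by 8.10.

G = (0.00, 0.00) ✓; GS at -103.2° ✓; |GS| = 12.40 ✓; ∠GSE = 138.2° ✓; |SE| = 14.10 ✓; ∠(SE, ET) = 90.00° ✓; |ET| = 20.00 ✓; ∠ETJ = 129.9° ✓; |TJ| = 9.100 ✓; ∠TJA = 55.60° ✓; |JA| = 17.60 ✓; ∠JAU = 63.00° ✓; |AU| = 17.70 ✗.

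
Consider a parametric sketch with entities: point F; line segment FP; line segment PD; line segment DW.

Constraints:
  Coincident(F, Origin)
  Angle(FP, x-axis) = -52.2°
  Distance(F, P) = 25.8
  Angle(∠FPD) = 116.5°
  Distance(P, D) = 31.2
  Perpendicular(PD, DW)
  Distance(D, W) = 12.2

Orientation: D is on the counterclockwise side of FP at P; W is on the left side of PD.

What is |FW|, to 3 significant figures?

44.1

F is at the origin; FP runs at -52.2° with length 25.8, so P = 25.8·(cos -52.2°, sin -52.2°) = (15.8, -20.4). ∠FPD = 116.5°, so PD runs at -52.2° + (180° − 116.5°) = 11.3° from the x-axis; with |PD| = 31.2, D = P + 31.2·(cos 11.3°, sin 11.3°) = (46.4, -14.3). PD ⟂ DW; with |DW| = 12.2 on the left of PD, W = D + 12.2·(-0.196, 0.981) = (44.0, -2.31). Then |FW| = |W − F| = 44.1.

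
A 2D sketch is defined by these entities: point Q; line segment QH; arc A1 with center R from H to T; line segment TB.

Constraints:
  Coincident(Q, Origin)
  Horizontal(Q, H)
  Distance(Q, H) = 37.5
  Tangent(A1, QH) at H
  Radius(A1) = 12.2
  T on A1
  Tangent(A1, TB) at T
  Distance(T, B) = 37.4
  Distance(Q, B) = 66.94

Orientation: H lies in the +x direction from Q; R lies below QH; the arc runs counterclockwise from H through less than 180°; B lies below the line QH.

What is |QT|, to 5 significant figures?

31.889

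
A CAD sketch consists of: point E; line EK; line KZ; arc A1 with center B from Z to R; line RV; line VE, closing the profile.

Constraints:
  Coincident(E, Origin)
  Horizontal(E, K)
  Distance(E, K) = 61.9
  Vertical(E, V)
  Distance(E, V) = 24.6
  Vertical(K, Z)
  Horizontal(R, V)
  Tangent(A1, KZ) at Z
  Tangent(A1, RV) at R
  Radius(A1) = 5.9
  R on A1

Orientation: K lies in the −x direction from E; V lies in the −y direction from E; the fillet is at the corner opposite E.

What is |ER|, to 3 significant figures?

61.2

The virtual corner opposite E is at (-61.9, -24.6). A1 meets KZ tangentially, so BZ is at right angles to KZ and tangency of A1 to RV means the radius BR is perpendicular to RV, with radius 5.9, so the center B sits 5.9 in from both sides at B = (-56.0, -18.7). That places the tangent points at Z = (-61.9, -18.7) on KZ and R = (-56.0, -24.6) on RV. Then |ER| = |R − E| = 61.2.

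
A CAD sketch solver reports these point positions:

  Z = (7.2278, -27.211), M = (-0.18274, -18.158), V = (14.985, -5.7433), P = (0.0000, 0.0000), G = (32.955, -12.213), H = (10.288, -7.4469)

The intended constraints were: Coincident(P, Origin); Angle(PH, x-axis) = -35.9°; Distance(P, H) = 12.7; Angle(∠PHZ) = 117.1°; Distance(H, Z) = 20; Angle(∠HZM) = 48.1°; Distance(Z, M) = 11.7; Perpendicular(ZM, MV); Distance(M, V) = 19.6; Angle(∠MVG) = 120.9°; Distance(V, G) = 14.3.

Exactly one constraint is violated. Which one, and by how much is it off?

Distance(V, G) = 14.3 — off by 4.80.

P = (0.00, 0.00) ✓; PH at -35.90° ✓; |PH| = 12.70 ✓; ∠PHZ = 117.1° ✓; |HZ| = 20.00 ✓; ∠HZM = 48.10° ✓; |ZM| = 11.70 ✓; ∠(ZM, MV) = 90.00° ✓; |MV| = 19.60 ✓; ∠MVG = 120.9° ✓; |VG| = 19.10 ✗.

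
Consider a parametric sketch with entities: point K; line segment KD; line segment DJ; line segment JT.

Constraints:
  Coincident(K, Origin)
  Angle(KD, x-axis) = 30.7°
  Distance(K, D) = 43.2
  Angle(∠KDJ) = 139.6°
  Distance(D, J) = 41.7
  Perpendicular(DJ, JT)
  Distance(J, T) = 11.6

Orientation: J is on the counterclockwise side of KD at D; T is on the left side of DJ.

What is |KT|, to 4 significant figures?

76.38

∠KDJ = 139.6°, so DJ runs at 30.7° + (180° − 139.6°) = 71.10° from the x-axis; with |DJ| = 41.7, J = D + 41.7·(cos 71.10°, sin 71.10°) = (50.65, 61.51). DJ ⟂ JT; with |JT| = 11.6 on the left of DJ, T = J + 11.6·(-0.9461, 0.3239) = (39.68, 65.26). Then |KT| = |T − K| = 76.38.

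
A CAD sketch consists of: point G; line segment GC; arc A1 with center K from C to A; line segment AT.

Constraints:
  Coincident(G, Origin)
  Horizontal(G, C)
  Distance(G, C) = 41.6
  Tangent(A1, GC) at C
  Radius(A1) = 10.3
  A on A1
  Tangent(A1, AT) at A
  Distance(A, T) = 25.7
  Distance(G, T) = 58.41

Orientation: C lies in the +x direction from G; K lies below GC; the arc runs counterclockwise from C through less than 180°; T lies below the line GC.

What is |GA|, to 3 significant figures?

35.8

Checks: ∠(KC, CG) = 90.00° ✓; |KC| = 10.30 ✓; |KA| = 10.30 ✓; ∠(KA, AT) = 90.00° ✓; |AT| = 25.70 ✓; |GT| = 58.41 ✓.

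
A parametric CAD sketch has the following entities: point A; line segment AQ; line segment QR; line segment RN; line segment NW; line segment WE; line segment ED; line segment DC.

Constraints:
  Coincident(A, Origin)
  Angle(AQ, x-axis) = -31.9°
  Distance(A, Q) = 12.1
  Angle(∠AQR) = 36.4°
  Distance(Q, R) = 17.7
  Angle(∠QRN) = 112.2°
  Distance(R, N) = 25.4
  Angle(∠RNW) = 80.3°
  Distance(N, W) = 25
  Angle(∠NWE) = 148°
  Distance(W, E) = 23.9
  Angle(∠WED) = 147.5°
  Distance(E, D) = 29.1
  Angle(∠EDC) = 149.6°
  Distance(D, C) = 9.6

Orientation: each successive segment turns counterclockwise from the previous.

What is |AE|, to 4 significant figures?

32.45

A is at the origin; AQ runs at -31.9° with length 12.1, so Q = (10.27, -6.394). ∠AQR = 36.4° gives QR at 111.7° from the x-axis; with |QR| = 17.7, R = (3.728, 10.05). ∠QRN = 112.2° gives RN at 179.5° from the x-axis; with |RN| = 25.4, N = (-21.67, 10.27). ∠RNW = 80.3° gives NW at -80.80° from the x-axis; with |NW| = 25.0, W = (-17.67, -14.41). ∠NWE = 148.0° gives WE at -48.80° from the x-axis; with |WE| = 23.9, E = (-1.931, -32.39). Then |AE| = |E − A| = 32.45.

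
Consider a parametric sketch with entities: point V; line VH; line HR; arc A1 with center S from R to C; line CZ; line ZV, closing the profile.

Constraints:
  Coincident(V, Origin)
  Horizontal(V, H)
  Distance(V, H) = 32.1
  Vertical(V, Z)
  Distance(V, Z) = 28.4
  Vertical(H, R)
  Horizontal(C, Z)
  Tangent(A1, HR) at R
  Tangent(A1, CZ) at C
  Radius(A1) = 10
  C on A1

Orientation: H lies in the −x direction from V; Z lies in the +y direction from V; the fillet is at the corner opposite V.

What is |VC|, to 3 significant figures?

36.0

V is at the origin; VH is horizontal with |VH| = 32.1 and H on the −x side, so H = (-32.1, 0.00). V and Z share the same x with |VZ| = 28.4 and Z on the +y side, so Z = (0.00, 28.4). The virtual corner opposite V is at (-32.1, 28.4). Tangency of A1 to HR means the radius SR is perpendicular to HR and A1 meets CZ tangentially, so SC is at right angles to CZ, with radius 10.0, so the center S sits 10.0 in from both sides at S = (-22.1, 18.4). That places the tangent points at R = (-32.1, 18.4) on HR and C = (-22.1, 28.4) on CZ. Then |VC| = |C − V| = 36.0.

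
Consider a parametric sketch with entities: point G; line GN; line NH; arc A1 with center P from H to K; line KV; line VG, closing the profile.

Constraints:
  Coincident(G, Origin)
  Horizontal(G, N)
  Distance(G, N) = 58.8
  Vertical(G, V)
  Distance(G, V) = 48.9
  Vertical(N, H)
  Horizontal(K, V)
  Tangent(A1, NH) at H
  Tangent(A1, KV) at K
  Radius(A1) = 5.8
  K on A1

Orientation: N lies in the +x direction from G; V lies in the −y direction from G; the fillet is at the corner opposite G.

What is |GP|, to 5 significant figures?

68.313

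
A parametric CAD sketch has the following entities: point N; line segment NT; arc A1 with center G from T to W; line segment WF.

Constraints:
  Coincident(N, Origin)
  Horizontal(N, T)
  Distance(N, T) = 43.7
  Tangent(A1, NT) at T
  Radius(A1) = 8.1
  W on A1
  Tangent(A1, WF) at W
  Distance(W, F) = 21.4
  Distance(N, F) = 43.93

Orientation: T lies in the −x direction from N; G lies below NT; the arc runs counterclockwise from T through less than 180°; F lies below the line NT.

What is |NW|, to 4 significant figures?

51.15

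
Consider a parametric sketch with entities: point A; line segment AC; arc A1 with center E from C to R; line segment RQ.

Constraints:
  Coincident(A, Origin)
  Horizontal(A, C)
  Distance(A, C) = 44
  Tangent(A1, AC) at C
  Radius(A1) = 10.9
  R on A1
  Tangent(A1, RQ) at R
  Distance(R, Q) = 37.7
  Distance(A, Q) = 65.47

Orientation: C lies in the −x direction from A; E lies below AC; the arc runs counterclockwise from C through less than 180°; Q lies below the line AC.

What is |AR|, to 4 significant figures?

56.20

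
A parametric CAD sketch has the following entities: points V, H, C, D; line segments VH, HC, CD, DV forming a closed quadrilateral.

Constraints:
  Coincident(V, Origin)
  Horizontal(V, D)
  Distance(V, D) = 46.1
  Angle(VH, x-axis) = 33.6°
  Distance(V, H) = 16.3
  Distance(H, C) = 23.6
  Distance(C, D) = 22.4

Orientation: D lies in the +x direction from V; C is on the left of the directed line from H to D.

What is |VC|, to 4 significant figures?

39.81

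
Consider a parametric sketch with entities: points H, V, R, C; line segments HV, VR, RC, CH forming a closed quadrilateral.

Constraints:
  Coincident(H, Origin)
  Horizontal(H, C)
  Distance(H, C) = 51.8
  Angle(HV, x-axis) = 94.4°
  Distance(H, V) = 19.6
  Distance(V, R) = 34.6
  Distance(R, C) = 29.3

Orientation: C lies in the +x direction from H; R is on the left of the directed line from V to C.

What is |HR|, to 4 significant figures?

39.89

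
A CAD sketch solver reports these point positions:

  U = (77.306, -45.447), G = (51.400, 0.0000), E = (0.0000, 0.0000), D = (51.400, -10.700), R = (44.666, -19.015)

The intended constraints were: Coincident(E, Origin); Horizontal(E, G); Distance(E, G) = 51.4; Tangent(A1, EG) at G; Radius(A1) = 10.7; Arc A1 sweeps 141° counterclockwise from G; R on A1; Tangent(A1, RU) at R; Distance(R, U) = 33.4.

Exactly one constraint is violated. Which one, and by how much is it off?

Distance(R, U) = 33.4 — off by 8.60.

E = (0.00, 0.00) ✓; E.y = 0.00, G.y = 0.00 ✓; |EG| = 51.40 ✓; ∠(DG, GE) = 90.00° ✓; |DG| = 10.70 ✓; bearing(D→R) − bearing(D→G) = 141.0° ✓; |DR| = 10.70 ✓; ∠(DR, RU) = 90.00° ✓; |RU| = 42.00 ✗.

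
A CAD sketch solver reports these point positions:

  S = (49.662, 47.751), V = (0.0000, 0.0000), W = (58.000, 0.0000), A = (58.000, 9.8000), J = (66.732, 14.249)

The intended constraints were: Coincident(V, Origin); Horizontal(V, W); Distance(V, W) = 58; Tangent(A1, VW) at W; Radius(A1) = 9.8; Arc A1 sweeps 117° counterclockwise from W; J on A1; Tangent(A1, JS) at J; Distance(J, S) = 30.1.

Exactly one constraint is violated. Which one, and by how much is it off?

Distance(J, S) = 30.1 — off by 7.50.

V = (0.00, 0.00) ✓; V.y = 0.00, W.y = 0.00 ✓; |VW| = 58.00 ✓; ∠(AW, WV) = 90.00° ✓; |AW| = 9.800 ✓; bearing(A→J) − bearing(A→W) = 117.0° ✓; |AJ| = 9.800 ✓; ∠(AJ, JS) = 90.00° ✓; |JS| = 37.60 ✗.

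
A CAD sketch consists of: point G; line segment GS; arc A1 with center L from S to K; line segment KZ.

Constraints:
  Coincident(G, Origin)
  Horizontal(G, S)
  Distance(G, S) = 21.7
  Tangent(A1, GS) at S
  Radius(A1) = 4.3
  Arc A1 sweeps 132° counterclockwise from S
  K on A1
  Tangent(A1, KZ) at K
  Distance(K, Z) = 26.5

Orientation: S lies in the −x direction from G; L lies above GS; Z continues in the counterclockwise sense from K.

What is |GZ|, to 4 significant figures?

45.11

G is at the origin; G and S share the same y with |GS| = 21.7 and S on the −x side, so S = (-21.70, 0.000). The tangent condition forces LS to be normal to GS, so L = S + (0, 4.3) = (-21.70, 4.300). On A1, S sits at bearing -90° from L; a 132° counterclockwise sweep puts K at bearing 42°, so K = L + 4.3·(cos 42°, sin 42°) = (-18.50, 7.177). Since A1 is tangent to KZ there, LK ⟂ KZ, so KZ runs along (−sin 42°, cos 42°); with |KZ| = 26.5, Z = (-36.24, 26.87). Then |GZ| = |Z − G| = 45.11.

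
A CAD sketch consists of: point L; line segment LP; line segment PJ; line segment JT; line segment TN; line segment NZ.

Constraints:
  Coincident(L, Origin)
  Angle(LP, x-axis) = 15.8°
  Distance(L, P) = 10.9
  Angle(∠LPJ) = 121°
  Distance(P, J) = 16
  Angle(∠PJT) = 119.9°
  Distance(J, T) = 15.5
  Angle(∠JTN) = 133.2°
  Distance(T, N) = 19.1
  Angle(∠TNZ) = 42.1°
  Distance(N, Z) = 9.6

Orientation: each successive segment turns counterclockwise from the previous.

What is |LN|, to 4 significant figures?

32.65

∠PJT = 119.9° gives JT at 134.9° from the x-axis; with |JT| = 15.5, T = (3.742, 29.39). ∠JTN = 133.2° gives TN at -178.3° from the x-axis; with |TN| = 19.1, N = (-15.35, 28.82). Then |LN| = |N − L| = 32.65.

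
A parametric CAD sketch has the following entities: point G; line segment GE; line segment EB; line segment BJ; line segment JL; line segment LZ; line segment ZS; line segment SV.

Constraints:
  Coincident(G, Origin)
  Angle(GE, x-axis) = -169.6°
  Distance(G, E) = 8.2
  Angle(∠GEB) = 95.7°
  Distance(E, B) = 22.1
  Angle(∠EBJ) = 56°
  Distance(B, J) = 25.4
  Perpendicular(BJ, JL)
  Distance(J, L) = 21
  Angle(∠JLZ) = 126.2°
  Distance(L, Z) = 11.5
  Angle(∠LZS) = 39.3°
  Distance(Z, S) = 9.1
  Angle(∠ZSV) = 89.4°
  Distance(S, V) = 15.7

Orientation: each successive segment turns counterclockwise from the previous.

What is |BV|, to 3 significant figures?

40.7

G is at the origin; GE runs at -169.6° with length 8.2, so E = (-8.07, -1.48). ∠GEB = 95.7° gives EB at -85.3° from the x-axis; with |EB| = 22.1, B = (-6.25, -23.5). ∠EBJ = 56.0° gives BJ at 38.7° from the x-axis; with |BJ| = 25.4, J = (13.6, -7.62). The perpendicularity gives JL at right angles to BJ, so JL runs at 129°; with |JL| = 21.0, L = (0.438, 8.76). ∠JLZ = 126.2° gives LZ at -178° from the x-axis; with |LZ| = 11.5, Z = (-11.1, 8.26). ∠LZS = 39.3° gives ZS at -36.8° from the x-axis; with |ZS| = 9.1, S = (-3.76, 2.81). ∠ZSV = 89.4° gives SV at 53.8° from the x-axis; with |SV| = 15.7, V = (5.51, 15.5). Then |BV| = |V − B| = 40.7.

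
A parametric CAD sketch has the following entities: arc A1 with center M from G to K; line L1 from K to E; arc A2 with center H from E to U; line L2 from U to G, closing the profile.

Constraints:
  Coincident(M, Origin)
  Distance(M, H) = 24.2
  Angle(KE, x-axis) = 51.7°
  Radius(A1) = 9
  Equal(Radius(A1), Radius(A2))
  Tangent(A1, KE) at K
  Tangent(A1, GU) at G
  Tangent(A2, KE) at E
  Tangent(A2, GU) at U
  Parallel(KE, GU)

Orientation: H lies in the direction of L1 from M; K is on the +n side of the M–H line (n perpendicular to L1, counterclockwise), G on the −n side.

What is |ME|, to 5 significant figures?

25.819

Tangency of A1 to both parallel lines with radius 9.0 puts K and G at M ± 9.0·n: K = (-7.0630, 5.5780), G = (7.0630, -5.5780). Equal radii place E and U the same way about H: E = H + 9.0·n = (7.9357, 24.570), U = H − 9.0·n = (22.062, 13.414). Then |ME| = |E − M| = 25.819.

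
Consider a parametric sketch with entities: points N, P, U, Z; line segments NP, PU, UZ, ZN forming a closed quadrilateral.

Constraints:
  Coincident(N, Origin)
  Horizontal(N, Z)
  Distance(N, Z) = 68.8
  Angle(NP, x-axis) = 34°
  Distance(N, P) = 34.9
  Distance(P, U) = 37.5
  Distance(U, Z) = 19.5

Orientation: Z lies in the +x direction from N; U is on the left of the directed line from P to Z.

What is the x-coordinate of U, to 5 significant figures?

66.433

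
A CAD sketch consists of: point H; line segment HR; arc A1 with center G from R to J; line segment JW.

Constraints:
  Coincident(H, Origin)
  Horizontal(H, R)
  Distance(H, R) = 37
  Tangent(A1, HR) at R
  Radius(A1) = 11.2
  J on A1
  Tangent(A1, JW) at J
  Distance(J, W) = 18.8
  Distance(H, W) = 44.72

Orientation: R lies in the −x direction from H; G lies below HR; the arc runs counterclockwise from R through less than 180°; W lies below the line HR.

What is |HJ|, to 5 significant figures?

48.690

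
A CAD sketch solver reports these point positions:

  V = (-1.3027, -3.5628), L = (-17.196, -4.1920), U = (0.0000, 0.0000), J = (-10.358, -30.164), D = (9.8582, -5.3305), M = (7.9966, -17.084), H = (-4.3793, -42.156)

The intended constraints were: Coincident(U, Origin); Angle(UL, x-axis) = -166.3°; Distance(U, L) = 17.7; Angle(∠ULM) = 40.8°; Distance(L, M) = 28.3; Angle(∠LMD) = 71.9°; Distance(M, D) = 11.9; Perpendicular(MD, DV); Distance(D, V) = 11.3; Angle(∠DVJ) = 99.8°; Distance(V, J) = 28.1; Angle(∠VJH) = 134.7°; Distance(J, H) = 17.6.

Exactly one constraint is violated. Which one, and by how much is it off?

Distance(J, H) = 17.6 — off by 4.20.

U = (0.00, 0.00) ✓; UL at -166.3° ✓; |UL| = 17.70 ✓; ∠ULM = 40.80° ✓; |LM| = 28.30 ✓; ∠LMD = 71.90° ✓; |MD| = 11.90 ✓; ∠(MD, DV) = 90.00° ✓; |DV| = 11.30 ✓; ∠DVJ = 99.80° ✓; |VJ| = 28.10 ✓; ∠VJH = 134.7° ✓; |JH| = 13.40 ✗.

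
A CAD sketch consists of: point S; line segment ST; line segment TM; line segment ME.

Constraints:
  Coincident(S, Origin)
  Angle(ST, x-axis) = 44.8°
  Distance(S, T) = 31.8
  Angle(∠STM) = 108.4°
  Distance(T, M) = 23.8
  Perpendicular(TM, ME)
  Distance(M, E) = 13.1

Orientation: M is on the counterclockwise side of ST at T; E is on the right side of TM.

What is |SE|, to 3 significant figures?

54.9

∠STM = 108.4°, so TM runs at 44.8° + (180° − 108.4°) = 116° from the x-axis; with |TM| = 23.8, M = T + 23.8·(cos 116°, sin 116°) = (12.0, 43.7). TM is perpendicular to ME; with |ME| = 13.1 on the right of TM, E = M + 13.1·(0.896, 0.445) = (23.7, 49.6). Then |SE| = |E − S| = 54.9.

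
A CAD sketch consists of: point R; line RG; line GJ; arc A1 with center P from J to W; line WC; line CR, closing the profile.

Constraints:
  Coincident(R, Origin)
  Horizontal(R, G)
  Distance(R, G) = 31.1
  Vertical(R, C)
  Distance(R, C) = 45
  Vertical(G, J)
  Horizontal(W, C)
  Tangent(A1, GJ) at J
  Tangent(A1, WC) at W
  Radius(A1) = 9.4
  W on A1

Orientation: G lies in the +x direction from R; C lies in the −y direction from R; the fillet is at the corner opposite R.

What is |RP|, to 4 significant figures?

41.69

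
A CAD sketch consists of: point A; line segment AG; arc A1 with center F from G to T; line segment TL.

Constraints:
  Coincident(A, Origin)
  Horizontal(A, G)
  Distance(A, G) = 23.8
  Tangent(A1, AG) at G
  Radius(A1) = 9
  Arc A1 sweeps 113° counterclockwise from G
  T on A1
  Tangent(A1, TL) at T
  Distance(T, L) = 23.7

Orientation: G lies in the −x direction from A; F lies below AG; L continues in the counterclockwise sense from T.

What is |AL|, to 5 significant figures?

41.227

On A1, G sits at bearing 90° from F; a 113° counterclockwise sweep puts T at bearing 203°, so T = F + 9.0·(cos 203°, sin 203°) = (-32.085, -12.517). Since A1 is tangent to TL there, FT ⟂ TL, so TL runs along (−sin 203°, cos 203°); with |TL| = 23.7, L = (-22.824, -34.333). Then |AL| = |L − A| = 41.227.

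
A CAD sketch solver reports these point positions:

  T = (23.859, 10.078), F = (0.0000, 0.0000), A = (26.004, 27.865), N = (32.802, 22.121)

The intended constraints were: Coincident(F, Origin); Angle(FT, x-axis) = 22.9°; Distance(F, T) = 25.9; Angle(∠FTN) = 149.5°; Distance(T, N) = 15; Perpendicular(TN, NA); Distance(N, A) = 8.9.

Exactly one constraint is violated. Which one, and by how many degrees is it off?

Perpendicular(TN, NA) — off by 3.60°.

F = (0.00, 0.00) ✓; FT at 22.90° ✓; |FT| = 25.90 ✓; ∠FTN = 149.5° ✓; |TN| = 15.00 ✓; ∠(TN, NA) = 86.40° ✗; |NA| = 8.900 ✓.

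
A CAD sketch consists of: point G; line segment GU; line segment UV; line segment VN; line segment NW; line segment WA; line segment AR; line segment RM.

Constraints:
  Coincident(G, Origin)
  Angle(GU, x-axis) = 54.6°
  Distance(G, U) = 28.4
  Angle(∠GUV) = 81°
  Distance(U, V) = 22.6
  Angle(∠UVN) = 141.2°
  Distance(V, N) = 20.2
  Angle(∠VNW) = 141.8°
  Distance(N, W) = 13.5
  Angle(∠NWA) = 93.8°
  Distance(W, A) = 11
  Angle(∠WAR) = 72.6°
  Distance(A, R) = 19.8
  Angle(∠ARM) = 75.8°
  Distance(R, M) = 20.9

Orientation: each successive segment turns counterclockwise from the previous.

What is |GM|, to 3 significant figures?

48.7

G is at the origin; GU runs at 54.6° with length 28.4, so U = (16.5, 23.1). ∠GUV = 81.0° gives UV at 154° from the x-axis; with |UV| = 22.6, V = (-3.79, 33.2). ∠UVN = 141.2° gives VN at -168° from the x-axis; with |VN| = 20.2, N = (-23.5, 28.9). ∠VNW = 141.8° gives NW at -129° from the x-axis; with |NW| = 13.5, W = (-32.1, 18.4). ∠NWA = 93.8° gives WA at -43.2° from the x-axis; with |WA| = 11.0, A = (-24.1, 10.9). ∠WAR = 72.6° gives AR at 64.2° from the x-axis; with |AR| = 19.8, R = (-15.5, 28.7). ∠ARM = 75.8° gives RM at 168° from the x-axis; with |RM| = 20.9, M = (-35.9, 32.9). Then |GM| = |M − G| = 48.7.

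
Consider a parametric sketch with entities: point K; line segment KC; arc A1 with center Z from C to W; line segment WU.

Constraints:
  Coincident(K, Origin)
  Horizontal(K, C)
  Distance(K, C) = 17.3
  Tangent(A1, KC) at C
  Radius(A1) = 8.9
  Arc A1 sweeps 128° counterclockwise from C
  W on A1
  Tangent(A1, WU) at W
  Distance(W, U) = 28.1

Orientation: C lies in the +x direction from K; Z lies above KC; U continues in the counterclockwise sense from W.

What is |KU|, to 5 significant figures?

37.190

K is at the origin; K and C share the same y with |KC| = 17.3 and C on the +x side, so C = (17.300, 0.0000). The tangent condition forces ZC to be normal to KC, so Z = C + (0, 8.9) = (17.300, 8.9000). On A1, C sits at bearing -90° from Z; a 128° counterclockwise sweep puts W at bearing 38°, so W = Z + 8.9·(cos 38°, sin 38°) = (24.313, 14.379). Tangency of A1 to WU means the radius ZW is perpendicular to WU, so WU runs along (−sin 38°, cos 38°); with |WU| = 28.1, U = (7.0132, 36.522). Then |KU| = |U − K| = 37.190.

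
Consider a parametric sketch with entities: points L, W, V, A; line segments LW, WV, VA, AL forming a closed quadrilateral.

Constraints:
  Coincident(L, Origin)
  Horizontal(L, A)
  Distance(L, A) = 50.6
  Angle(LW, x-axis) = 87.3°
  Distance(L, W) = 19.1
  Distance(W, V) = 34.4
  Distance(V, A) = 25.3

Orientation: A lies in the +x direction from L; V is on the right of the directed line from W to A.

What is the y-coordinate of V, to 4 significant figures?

-4.715

L is at the origin; LA is horizontal with |LA| = 50.6 and A in +x, so A = (50.6, 0). LW runs at 87.3° with |LW| = 19.1, so W = (0.8997, 19.08). V is determined by |WV| = 34.4 and |VA| = 25.3 together: it lies at the intersection of circle(W, 34.4) and circle(A, 25.3). With |WA| = 53.24, the foot of the radical line on WA is 31.72 from W and the perpendicular offset is √(34.4² − 31.72²) = 13.31. Taking the right-of-WA solution: V = (25.74, -4.715).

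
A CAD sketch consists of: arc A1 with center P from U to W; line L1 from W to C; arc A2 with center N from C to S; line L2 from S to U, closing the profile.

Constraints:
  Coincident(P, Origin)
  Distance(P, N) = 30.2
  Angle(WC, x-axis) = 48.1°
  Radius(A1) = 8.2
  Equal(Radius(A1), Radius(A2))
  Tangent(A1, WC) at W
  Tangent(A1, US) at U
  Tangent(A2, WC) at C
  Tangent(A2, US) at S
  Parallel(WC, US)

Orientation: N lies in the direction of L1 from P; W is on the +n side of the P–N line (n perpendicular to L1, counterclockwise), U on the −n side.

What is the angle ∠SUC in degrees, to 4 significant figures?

28.50°

The slot axis is L1's direction at 48.1°, so u = (cos 48.1°, sin 48.1°) = (0.6678, 0.7443) and n = (−sin 48.1°, cos 48.1°) = (-0.7443, 0.6678). P is at the origin and N lies 30.2 along u from P, so N = 30.2·u = (20.17, 22.48). Tangency of A1 to both parallel lines with radius 8.2 puts W and U at P ± 8.2·n: W = (-6.103, 5.476), U = (6.103, -5.476). Equal radii place C and S the same way about N: C = N + 8.2·n = (14.07, 27.95), S = N − 8.2·n = (26.27, 17.00). Then cos ∠SUC = US·UC / (|US||UC|), giving 28.50°.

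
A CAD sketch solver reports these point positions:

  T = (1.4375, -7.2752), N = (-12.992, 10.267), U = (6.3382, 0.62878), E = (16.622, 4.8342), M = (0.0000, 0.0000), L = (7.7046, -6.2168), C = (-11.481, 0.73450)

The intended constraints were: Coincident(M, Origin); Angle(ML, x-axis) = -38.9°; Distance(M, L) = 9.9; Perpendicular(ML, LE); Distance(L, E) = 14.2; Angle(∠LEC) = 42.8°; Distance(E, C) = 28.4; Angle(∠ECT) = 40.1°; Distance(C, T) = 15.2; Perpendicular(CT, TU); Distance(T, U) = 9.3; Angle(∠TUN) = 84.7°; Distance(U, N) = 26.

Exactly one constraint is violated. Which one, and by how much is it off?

Distance(U, N) = 26 — off by 4.40.

M = (0.00, 0.00) ✓; ML at -38.90° ✓; |ML| = 9.900 ✓; ∠(ML, LE) = 90.00° ✓; |LE| = 14.20 ✓; ∠LEC = 42.80° ✓; |EC| = 28.40 ✓; ∠ECT = 40.10° ✓; |CT| = 15.20 ✓; ∠(CT, TU) = 90.00° ✓; |TU| = 9.300 ✓; ∠TUN = 84.70° ✓; |UN| = 21.60 ✗.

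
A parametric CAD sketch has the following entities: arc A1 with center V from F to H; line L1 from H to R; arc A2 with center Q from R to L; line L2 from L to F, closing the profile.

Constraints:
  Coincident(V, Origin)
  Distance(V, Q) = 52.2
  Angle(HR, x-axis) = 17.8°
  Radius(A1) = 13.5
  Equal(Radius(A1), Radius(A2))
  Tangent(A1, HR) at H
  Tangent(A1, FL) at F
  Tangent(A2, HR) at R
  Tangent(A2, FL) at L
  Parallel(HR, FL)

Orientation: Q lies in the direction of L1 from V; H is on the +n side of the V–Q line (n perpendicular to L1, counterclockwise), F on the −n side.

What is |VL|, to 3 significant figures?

53.9

The slot axis is L1's direction at 17.8°, so u = (cos 17.8°, sin 17.8°) = (0.952, 0.306) and n = (−sin 17.8°, cos 17.8°) = (-0.306, 0.952). V is at the origin and Q lies 52.2 along u from V, so Q = 52.2·u = (49.7, 16.0). Tangency of A1 to both parallel lines with radius 13.5 puts H and F at V ± 13.5·n: H = (-4.13, 12.9), F = (4.13, -12.9). Equal radii place R and L the same way about Q: R = Q + 13.5·n = (45.6, 28.8), L = Q − 13.5·n = (53.8, 3.10). Then |VL| = |L − V| = 53.9.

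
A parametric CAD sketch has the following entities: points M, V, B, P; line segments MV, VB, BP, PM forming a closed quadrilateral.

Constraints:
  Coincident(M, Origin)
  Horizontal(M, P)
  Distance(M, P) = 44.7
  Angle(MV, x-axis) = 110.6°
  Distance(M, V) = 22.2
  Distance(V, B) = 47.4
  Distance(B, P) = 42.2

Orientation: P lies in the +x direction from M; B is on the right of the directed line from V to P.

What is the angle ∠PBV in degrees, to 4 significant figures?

77.90°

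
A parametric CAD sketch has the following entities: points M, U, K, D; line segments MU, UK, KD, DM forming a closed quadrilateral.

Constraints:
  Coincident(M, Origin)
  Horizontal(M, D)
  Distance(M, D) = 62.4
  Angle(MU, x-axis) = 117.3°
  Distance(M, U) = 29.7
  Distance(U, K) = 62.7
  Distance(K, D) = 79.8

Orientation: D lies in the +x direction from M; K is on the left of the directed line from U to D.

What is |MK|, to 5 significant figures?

78.005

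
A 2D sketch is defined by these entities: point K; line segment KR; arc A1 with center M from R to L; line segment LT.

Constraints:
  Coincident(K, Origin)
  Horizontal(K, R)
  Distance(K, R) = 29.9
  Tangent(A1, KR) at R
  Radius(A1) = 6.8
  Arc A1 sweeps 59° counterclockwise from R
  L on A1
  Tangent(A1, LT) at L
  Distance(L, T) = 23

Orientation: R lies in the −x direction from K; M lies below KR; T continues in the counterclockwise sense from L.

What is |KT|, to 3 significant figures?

52.8

K is at the origin; K and R share the same y with |KR| = 29.9 and R on the −x side, so R = (-29.9, 0.00). Since A1 is tangent to KR there, MR ⟂ KR, so M = R + (0, -6.8) = (-29.9, -6.80). On A1, R sits at bearing 90° from M; a 59° counterclockwise sweep puts L at bearing 149°, so L = M + 6.8·(cos 149°, sin 149°) = (-35.7, -3.30). Tangency of A1 to LT means the radius ML is perpendicular to LT, so LT runs along (−sin 149°, cos 149°); with |LT| = 23.0, T = (-47.6, -23.0). Then |KT| = |T − K| = 52.8.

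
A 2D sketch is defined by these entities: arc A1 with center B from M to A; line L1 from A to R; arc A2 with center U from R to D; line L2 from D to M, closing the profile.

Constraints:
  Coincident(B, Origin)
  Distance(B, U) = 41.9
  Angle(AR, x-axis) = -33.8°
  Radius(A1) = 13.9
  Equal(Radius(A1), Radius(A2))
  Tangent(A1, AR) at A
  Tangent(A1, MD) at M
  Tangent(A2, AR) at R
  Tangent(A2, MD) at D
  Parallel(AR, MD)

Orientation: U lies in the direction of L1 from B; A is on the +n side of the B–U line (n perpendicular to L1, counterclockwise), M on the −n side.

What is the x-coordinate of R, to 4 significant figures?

42.55

The slot axis is L1's direction at -33.8°, so u = (cos -33.8°, sin -33.8°) = (0.8310, -0.5563) and n = (−sin -33.8°, cos -33.8°) = (0.5563, 0.8310). B is at the origin and U lies 41.9 along u from B, so U = 41.9·u = (34.82, -23.31). Tangency of A1 to both parallel lines with radius 13.9 puts A and M at B ± 13.9·n: A = (7.733, 11.55), M = (-7.733, -11.55). Equal radii place R and D the same way about U: R = U + 13.9·n = (42.55, -11.76), D = U − 13.9·n = (27.09, -34.86). So R.x = 42.55.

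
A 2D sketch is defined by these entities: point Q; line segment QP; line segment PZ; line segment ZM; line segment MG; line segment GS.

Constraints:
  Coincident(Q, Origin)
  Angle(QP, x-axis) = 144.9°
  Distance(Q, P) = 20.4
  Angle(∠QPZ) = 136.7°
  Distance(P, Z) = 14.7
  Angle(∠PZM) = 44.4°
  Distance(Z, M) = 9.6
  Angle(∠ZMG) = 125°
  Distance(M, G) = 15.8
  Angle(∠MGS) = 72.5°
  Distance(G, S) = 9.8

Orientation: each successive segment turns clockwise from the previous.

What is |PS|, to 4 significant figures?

5.729

∠ZMG = 125.0° gives MG at -89.00° from the x-axis; with |MG| = 15.8, G = (-11.41, 4.964). ∠MGS = 72.5° gives GS at 163.5° from the x-axis; with |GS| = 9.8, S = (-20.81, 7.747). Then |PS| = |S − P| = 5.729.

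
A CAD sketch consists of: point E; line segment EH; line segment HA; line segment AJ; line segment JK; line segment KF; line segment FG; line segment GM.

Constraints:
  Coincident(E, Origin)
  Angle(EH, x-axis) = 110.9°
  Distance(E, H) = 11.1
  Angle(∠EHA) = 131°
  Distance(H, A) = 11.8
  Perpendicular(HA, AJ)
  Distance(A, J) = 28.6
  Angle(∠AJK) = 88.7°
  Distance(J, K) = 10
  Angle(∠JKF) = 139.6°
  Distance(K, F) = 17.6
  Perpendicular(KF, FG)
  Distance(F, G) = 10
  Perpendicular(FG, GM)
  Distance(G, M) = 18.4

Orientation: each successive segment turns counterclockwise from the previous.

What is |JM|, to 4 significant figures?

7.670

E is at the origin; EH runs at 110.9° with length 11.1, so H = (-3.960, 10.37). ∠EHA = 131.0° gives HA at 159.9° from the x-axis; with |HA| = 11.8, A = (-15.04, 14.42). HA is perpendicular to AJ, so AJ runs at -110.1°; with |AJ| = 28.6, J = (-24.87, -12.43). ∠AJK = 88.7° gives JK at -18.80° from the x-axis; with |JK| = 10.0, K = (-15.40, -15.66). ∠JKF = 139.6° gives KF at 21.60° from the x-axis; with |KF| = 17.6, F = (0.9608, -9.177). KF ⟂ FG, so FG runs at 111.6°; with |FG| = 10.0, G = (-2.720, 0.1209). FG is perpendicular to GM, so GM runs at -158.4°; with |GM| = 18.4, M = (-19.83, -6.653). Then |JM| = |M − J| = 7.670.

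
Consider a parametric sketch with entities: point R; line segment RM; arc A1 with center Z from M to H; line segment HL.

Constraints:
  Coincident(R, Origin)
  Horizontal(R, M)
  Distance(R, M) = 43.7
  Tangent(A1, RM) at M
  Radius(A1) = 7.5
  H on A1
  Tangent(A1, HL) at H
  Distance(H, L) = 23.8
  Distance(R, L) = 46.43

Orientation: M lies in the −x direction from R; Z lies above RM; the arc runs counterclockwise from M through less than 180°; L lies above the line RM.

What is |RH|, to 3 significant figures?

36.9

Checks: R.y = 0.00, M.y = 0.00 ✓; |ZH| = 7.500 ✓; ∠(ZH, HL) = 90.00° ✓; |HL| = 23.80 ✓; |RL| = 46.43 ✓.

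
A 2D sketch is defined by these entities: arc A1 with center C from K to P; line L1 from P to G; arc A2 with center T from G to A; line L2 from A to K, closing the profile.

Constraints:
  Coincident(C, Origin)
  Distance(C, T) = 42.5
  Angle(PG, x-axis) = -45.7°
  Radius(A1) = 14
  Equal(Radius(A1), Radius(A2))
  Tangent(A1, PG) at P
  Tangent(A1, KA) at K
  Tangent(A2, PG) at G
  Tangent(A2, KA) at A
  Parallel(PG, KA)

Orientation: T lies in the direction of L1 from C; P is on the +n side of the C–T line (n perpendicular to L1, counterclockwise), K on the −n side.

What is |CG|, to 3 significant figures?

44.7

Tangency of A1 to both parallel lines with radius 14.0 puts P and K at C ± 14.0·n: P = (10.0, 9.78), K = (-10.0, -9.78). Equal radii place G and A the same way about T: G = T + 14.0·n = (39.7, -20.6), A = T − 14.0·n = (19.7, -40.2). Then |CG| = |G − C| = 44.7.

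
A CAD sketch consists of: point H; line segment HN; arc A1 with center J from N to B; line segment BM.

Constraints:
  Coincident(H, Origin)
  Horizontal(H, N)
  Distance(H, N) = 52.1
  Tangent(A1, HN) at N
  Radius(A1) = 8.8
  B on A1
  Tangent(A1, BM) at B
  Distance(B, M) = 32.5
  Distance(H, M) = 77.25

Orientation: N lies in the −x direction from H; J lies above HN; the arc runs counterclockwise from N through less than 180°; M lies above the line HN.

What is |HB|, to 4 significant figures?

47.68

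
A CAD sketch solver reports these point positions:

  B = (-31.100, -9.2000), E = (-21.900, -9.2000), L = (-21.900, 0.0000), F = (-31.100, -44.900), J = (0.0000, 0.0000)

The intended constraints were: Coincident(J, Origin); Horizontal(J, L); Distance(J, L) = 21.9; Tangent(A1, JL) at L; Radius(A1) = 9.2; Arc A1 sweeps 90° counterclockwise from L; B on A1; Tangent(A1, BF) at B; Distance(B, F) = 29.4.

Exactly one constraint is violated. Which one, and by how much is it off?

Distance(B, F) = 29.4 — off by 6.30.

J = (0.00, 0.00) ✓; J.y = 0.00, L.y = 0.00 ✓; |JL| = 21.90 ✓; ∠(EL, LJ) = 90.00° ✓; |EL| = 9.200 ✓; bearing(E→B) − bearing(E→L) = 90.00° ✓; |EB| = 9.200 ✓; ∠(EB, BF) = 90.00° ✓; |BF| = 35.70 ✗.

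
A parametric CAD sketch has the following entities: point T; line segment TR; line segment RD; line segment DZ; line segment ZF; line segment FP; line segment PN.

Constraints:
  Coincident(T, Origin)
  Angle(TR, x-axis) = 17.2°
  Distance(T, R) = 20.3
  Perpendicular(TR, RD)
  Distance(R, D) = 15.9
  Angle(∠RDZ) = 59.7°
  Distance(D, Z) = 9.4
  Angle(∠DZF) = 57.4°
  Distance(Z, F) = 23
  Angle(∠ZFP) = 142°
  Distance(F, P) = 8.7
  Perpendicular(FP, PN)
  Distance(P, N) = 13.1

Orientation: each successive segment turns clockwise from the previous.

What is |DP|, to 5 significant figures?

24.923

T is at the origin; TR runs at 17.2° with length 20.3, so R = (19.392, 6.0029). The perpendicularity gives RD at right angles to TR, so RD runs at -72.800°; with |RD| = 15.9, D = (24.094, -9.1861). ∠RDZ = 59.7° gives DZ at 166.90° from the x-axis; with |DZ| = 9.4, Z = (14.939, -7.0555). ∠DZF = 57.4° gives ZF at 44.300° from the x-axis; with |ZF| = 23.0, F = (31.399, 9.0080). ∠ZFP = 142.0° gives FP at 6.3000° from the x-axis; with |FP| = 8.7, P = (40.047, 9.9627). Then |DP| = |P − D| = 24.923.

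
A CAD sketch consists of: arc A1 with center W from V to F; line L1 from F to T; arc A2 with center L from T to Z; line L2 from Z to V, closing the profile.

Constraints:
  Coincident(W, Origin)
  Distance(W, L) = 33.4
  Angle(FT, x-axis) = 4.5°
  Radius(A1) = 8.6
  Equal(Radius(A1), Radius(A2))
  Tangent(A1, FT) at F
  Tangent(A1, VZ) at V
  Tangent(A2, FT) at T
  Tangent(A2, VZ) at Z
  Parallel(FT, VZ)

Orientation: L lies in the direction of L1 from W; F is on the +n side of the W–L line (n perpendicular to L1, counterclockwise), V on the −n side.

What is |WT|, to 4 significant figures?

34.49

The slot axis is L1's direction at 4.5°, so u = (cos 4.5°, sin 4.5°) = (0.9969, 0.07846) and n = (−sin 4.5°, cos 4.5°) = (-0.07846, 0.9969). W is at the origin and L lies 33.4 along u from W, so L = 33.4·u = (33.30, 2.621). Tangency of A1 to both parallel lines with radius 8.6 puts F and V at W ± 8.6·n: F = (-0.6747, 8.573), V = (0.6747, -8.573). Equal radii place T and Z the same way about L: T = L + 8.6·n = (32.62, 11.19), Z = L − 8.6·n = (33.97, -5.953). Then |WT| = |T − W| = 34.49.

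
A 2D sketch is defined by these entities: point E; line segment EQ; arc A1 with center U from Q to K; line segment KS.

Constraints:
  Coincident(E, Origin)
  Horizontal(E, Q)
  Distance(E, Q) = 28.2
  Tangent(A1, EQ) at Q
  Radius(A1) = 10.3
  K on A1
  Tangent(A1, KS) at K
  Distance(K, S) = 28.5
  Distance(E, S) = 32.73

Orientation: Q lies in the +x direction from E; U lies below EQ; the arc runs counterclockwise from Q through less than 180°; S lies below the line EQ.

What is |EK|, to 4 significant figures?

19.77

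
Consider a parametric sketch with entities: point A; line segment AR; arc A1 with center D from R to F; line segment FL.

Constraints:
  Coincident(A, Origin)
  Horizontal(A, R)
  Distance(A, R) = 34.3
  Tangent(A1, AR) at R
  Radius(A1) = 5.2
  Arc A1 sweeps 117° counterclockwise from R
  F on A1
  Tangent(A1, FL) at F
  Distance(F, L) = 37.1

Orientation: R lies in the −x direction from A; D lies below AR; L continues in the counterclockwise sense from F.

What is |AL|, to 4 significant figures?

46.24

A is at the origin; A and R share the same y with |AR| = 34.3 and R on the −x side, so R = (-34.30, 0.000). Since A1 is tangent to AR there, DR ⟂ AR, so D = R + (0, -5.2) = (-34.30, -5.200). On A1, R sits at bearing 90° from D; a 117° counterclockwise sweep puts F at bearing 207°, so F = D + 5.2·(cos 207°, sin 207°) = (-38.93, -7.561). Tangency of A1 to FL means the radius DF is perpendicular to FL, so FL runs along (−sin 207°, cos 207°); with |FL| = 37.1, L = (-22.09, -40.62). Then |AL| = |L − A| = 46.24.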